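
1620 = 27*60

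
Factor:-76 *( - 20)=1520 = 2^4*5^1*19^1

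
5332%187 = 96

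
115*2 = 230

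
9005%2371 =1892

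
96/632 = 12/79  =  0.15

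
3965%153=140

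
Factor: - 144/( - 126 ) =2^3*7^ ( - 1) = 8/7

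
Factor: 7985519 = 191^1*41809^1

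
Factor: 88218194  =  2^1*79^1*558343^1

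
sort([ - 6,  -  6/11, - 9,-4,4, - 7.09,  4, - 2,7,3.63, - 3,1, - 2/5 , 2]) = [ - 9,  -  7.09, - 6,  -  4, - 3,-2,-6/11, - 2/5,1,2,3.63,4,4,7 ]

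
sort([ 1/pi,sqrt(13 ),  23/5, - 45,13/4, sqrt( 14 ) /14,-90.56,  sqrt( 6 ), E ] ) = [ - 90.56, - 45, sqrt(14)/14,1/pi,sqrt (6), E, 13/4,sqrt( 13), 23/5 ] 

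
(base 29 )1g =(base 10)45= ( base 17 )2B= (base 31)1e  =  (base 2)101101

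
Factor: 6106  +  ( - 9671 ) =-3565 = - 5^1*23^1*31^1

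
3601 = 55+3546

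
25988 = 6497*4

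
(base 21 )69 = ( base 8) 207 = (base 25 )5a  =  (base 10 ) 135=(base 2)10000111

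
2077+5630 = 7707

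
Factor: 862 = 2^1 *431^1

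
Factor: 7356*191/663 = 468332/221 = 2^2 * 13^(-1) * 17^( - 1) * 191^1*613^1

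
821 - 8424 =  - 7603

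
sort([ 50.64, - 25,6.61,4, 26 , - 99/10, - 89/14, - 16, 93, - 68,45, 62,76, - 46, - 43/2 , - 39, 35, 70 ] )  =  [  -  68, -46, - 39, - 25 , - 43/2 , - 16,  -  99/10, - 89/14,  4, 6.61,  26, 35,45,50.64, 62, 70, 76, 93 ] 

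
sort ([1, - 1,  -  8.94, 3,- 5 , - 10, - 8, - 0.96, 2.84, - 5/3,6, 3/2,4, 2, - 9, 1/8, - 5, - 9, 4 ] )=[ - 10, - 9,-9, - 8.94, - 8, - 5, - 5,- 5/3,-1, - 0.96,  1/8,1, 3/2, 2, 2.84, 3,  4,4, 6]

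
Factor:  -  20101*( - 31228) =627714028 = 2^2 * 37^1*211^1* 20101^1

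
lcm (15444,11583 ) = 46332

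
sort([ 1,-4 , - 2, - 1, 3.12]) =[-4, - 2 , -1 , 1,3.12]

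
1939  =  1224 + 715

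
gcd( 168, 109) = 1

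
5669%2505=659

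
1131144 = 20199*56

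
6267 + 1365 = 7632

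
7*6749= 47243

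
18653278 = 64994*287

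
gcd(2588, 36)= 4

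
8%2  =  0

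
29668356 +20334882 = 50003238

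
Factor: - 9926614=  - 2^1*4963307^1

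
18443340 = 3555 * 5188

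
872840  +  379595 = 1252435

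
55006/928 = 59 + 127/464 = 59.27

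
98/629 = 98/629   =  0.16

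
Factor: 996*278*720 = 199359360 =2^7*3^3*5^1*83^1*139^1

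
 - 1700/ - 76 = 22 + 7/19 = 22.37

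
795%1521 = 795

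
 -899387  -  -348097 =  - 551290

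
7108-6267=841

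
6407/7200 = 6407/7200 = 0.89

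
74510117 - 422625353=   -  348115236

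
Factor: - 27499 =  - 107^1*257^1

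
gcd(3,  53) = 1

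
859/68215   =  859/68215 = 0.01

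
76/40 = 1 +9/10 = 1.90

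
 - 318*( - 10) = 3180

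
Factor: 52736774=2^1*1553^1*16979^1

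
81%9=0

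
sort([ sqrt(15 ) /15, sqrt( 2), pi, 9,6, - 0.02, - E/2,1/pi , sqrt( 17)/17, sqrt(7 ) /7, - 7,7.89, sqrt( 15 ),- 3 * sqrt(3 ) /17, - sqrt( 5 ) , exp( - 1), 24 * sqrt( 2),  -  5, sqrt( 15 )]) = [-7, -5, - sqrt(5 ), - E/2, - 3*sqrt( 3) /17, -0.02,  sqrt( 17)/17 , sqrt(15) /15, 1/pi,  exp( - 1), sqrt( 7) /7,sqrt( 2), pi,sqrt(15),sqrt( 15 ),  6,7.89 , 9, 24*sqrt(2)]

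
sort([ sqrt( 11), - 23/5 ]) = [ - 23/5, sqrt(11)] 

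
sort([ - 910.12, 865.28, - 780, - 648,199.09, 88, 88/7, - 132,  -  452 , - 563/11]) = [ - 910.12, - 780, - 648, - 452,- 132, - 563/11, 88/7,88,199.09, 865.28 ] 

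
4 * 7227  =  28908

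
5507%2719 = 69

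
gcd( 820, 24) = 4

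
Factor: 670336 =2^7*5237^1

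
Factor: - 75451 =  - 197^1*383^1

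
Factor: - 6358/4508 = -3179/2254 = - 2^(-1 )*7^( - 2)*11^1*17^2 * 23^ ( - 1) 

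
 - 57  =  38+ - 95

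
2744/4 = 686 = 686.00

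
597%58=17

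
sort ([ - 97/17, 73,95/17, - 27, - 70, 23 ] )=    [ - 70,  -  27, - 97/17, 95/17,  23, 73 ] 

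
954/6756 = 159/1126 = 0.14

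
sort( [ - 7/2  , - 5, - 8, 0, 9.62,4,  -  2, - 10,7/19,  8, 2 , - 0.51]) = [-10 , - 8 , - 5, - 7/2, - 2, - 0.51, 0, 7/19, 2, 4,  8, 9.62 ]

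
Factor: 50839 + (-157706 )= - 106867^1 = - 106867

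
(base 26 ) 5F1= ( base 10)3771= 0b111010111011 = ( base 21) 8BC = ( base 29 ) 4E1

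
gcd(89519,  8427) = 1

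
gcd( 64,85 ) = 1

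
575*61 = 35075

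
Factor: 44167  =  29^1*1523^1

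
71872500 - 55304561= 16567939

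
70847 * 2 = 141694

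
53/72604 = 53/72604=0.00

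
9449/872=9449/872=10.84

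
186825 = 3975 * 47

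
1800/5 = 360 =360.00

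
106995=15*7133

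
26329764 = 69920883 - 43591119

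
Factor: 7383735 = 3^2*5^1 *31^1*67^1 *79^1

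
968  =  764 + 204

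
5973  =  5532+441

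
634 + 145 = 779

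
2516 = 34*74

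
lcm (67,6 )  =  402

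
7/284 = 7/284 = 0.02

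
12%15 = 12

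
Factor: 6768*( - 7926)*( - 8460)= 453821201280 = 2^7 * 3^5*5^1 * 47^2*1321^1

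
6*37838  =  227028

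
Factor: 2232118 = 2^1*7^1*159437^1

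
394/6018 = 197/3009 = 0.07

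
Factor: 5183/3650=2^(  -  1)*5^(  -  2 ) * 71^1= 71/50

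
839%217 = 188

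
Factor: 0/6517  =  0  =  0^1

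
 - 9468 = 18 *(  -  526 )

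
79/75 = 79/75=1.05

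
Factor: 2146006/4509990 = 1073003/2254995 = 3^(-2)*5^( - 1 ) * 31^1*34613^1 * 50111^(-1) 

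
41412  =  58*714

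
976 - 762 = 214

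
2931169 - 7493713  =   - 4562544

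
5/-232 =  - 5/232 =- 0.02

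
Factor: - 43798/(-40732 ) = 21899/20366 = 2^( - 1)*17^(-1)*61^1*359^1*599^(-1)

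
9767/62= 9767/62 = 157.53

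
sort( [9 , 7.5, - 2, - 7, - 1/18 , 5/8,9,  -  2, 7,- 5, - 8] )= [-8,-7, - 5 , - 2, - 2,-1/18,5/8, 7 , 7.5, 9,  9]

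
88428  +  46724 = 135152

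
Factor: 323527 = 17^1*19031^1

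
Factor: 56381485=5^1 * 83^1*135859^1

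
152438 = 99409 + 53029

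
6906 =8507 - 1601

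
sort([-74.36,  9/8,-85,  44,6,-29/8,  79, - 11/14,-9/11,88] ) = [ - 85,  -  74.36,-29/8, - 9/11,-11/14,9/8 , 6,44,79,88]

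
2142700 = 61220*35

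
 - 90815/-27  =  90815/27 = 3363.52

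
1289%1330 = 1289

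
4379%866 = 49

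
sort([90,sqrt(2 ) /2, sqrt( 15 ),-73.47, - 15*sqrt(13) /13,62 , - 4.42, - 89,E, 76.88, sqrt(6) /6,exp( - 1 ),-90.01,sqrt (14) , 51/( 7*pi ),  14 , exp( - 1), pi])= [ - 90.01, - 89,-73.47,-4.42, - 15*sqrt( 13 ) /13, exp( - 1 ),exp( - 1),sqrt( 6) /6, sqrt( 2)/2,  51/( 7*pi), E,pi, sqrt ( 14),sqrt (15 ),14,62,76.88,90 ] 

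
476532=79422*6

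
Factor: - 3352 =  - 2^3*419^1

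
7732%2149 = 1285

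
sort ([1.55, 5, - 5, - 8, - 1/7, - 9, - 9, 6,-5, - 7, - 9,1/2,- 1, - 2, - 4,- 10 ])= [ - 10,-9,-9, - 9, - 8,-7, - 5,  -  5, - 4, - 2, - 1 , - 1/7, 1/2,1.55, 5,  6] 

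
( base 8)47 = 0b100111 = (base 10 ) 39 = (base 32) 17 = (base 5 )124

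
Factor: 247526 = 2^1*23^1*5381^1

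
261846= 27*9698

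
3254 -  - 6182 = 9436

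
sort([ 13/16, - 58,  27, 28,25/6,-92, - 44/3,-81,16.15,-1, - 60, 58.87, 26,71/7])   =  [ - 92, - 81, - 60  , - 58, - 44/3,-1,  13/16,25/6,71/7, 16.15, 26,  27,28 , 58.87]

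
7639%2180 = 1099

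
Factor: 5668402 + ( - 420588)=5247814 =2^1*11^1*13^1*59^1*311^1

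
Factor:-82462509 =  - 3^3*3054167^1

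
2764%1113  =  538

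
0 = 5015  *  0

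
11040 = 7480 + 3560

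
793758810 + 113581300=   907340110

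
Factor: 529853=19^1*79^1*353^1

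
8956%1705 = 431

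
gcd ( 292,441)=1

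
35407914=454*77991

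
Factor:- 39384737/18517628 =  - 2^(-2)*7^1*19^( - 1)*167^( - 1)* 1459^(-1) * 5626391^1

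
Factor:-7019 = -7019^1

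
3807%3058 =749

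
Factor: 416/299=2^5 * 23^( - 1 ) = 32/23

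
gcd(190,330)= 10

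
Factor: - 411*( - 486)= 2^1*3^6*137^1 =199746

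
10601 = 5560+5041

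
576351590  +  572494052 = 1148845642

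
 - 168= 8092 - 8260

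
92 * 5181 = 476652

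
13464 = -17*( - 792)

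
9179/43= 213 + 20/43= 213.47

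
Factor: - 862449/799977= -7^2*37^(  -  1)*5867^1 * 7207^( - 1 )  =  - 287483/266659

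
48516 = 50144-1628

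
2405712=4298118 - 1892406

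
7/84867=7/84867= 0.00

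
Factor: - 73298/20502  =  -547/153  =  - 3^ ( - 2 )*17^(-1)*547^1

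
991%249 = 244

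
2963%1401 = 161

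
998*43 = 42914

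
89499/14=6392 + 11/14 =6392.79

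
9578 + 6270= 15848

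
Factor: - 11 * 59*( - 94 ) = 61006  =  2^1*11^1*47^1*59^1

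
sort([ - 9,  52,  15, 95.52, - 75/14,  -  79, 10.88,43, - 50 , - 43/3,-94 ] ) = [ - 94, - 79, - 50, - 43/3, - 9, - 75/14,  10.88,  15, 43,52,95.52 ]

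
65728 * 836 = 54948608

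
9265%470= 335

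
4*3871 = 15484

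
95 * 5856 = 556320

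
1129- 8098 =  - 6969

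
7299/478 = 15 + 129/478 = 15.27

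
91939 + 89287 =181226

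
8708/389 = 8708/389 = 22.39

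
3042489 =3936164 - 893675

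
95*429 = 40755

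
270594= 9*30066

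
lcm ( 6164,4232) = 283544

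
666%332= 2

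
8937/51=175  +  4/17=175.24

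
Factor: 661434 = 2^1*3^1*23^1*4793^1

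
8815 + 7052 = 15867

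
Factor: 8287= 8287^1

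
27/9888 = 9/3296 = 0.00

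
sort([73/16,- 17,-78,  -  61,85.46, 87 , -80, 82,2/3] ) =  [ - 80,  -  78, -61, - 17, 2/3, 73/16, 82, 85.46,  87 ]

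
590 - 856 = -266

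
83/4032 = 83/4032 = 0.02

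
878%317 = 244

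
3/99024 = 1/33008 = 0.00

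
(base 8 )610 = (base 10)392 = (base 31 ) ck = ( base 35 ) B7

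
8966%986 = 92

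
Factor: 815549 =7^1 * 116507^1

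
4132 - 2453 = 1679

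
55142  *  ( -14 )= -771988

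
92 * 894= 82248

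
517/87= 517/87 = 5.94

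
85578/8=42789/4 = 10697.25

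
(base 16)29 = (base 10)41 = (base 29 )1C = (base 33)18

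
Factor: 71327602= 2^1*35663801^1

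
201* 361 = 72561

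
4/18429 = 4/18429 = 0.00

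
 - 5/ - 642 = 5/642 = 0.01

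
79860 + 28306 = 108166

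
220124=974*226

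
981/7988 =981/7988 =0.12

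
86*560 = 48160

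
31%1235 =31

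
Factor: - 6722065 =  - 5^1*7^2*27437^1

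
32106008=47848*671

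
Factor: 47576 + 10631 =58207 = 58207^1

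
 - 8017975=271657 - 8289632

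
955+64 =1019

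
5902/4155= 5902/4155=1.42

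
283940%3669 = 1427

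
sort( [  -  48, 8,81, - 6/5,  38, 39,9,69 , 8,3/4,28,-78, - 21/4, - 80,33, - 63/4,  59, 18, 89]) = [ - 80, - 78, - 48,  -  63/4, - 21/4,  -  6/5 , 3/4 , 8, 8,9, 18 , 28,33 , 38, 39,59 , 69 , 81, 89]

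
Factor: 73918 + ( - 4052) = 69866 =2^1 * 181^1*193^1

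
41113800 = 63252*650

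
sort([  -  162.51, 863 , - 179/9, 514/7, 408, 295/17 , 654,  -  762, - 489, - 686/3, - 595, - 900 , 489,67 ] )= [ - 900, - 762, - 595, - 489 ,-686/3, - 162.51, - 179/9, 295/17, 67,514/7, 408, 489  ,  654, 863 ]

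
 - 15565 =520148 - 535713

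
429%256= 173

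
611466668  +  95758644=707225312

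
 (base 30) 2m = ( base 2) 1010010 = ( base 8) 122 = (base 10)82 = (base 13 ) 64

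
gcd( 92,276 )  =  92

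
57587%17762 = 4301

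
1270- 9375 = -8105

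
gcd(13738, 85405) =1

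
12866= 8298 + 4568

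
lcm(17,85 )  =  85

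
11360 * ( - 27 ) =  - 306720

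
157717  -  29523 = 128194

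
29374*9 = 264366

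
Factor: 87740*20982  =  1840960680 = 2^3*3^1*5^1*13^1*41^1*107^1*269^1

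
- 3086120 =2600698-5686818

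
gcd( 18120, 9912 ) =24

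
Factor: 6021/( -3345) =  - 9/5  =  -  3^2*5^( -1)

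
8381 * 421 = 3528401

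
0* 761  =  0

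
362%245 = 117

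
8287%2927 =2433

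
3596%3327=269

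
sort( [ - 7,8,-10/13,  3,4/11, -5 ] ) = [-7, - 5, - 10/13,4/11,3, 8 ] 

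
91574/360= 45787/180 = 254.37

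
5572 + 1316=6888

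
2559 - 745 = 1814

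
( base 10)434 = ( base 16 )1b2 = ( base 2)110110010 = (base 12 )302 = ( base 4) 12302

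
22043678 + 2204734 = 24248412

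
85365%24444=12033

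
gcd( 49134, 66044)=38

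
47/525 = 47/525 = 0.09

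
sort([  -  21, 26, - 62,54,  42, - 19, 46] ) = [ - 62, - 21, - 19 , 26,42, 46, 54]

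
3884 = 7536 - 3652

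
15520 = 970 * 16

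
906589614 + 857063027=1763652641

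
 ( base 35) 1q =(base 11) 56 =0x3d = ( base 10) 61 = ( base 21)2J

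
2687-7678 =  -4991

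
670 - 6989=-6319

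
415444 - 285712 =129732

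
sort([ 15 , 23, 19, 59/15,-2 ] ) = [ - 2,59/15, 15, 19,23 ] 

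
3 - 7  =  -4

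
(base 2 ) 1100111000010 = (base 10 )6594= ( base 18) 1266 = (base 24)BAI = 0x19C2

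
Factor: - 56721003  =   - 3^1*1889^1*10009^1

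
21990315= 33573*655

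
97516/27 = 97516/27 = 3611.70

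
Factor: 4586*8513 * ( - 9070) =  - 354098405260 = - 2^2*5^1*907^1 *2293^1*8513^1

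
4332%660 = 372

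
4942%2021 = 900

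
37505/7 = 37505/7= 5357.86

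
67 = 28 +39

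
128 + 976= 1104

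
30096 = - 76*( - 396 )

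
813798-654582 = 159216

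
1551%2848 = 1551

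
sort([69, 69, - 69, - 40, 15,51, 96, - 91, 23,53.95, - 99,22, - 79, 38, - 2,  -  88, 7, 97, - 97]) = [  -  99, - 97 ,  -  91,  -  88, - 79 , - 69,- 40, - 2,7 , 15, 22, 23, 38, 51, 53.95,  69 , 69, 96, 97 ]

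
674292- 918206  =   - 243914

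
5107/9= 5107/9 = 567.44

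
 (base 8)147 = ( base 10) 103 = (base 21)4j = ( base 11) 94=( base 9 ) 124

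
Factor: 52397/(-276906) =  - 151/798 =- 2^(-1)* 3^( - 1 )*7^( - 1)*19^(-1) * 151^1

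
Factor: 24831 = 3^2*31^1*89^1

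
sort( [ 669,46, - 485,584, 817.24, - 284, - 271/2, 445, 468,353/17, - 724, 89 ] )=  [ - 724, - 485, - 284, - 271/2, 353/17,46, 89 , 445, 468, 584, 669, 817.24 ] 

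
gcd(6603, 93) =93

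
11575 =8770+2805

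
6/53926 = 3/26963 = 0.00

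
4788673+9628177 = 14416850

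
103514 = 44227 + 59287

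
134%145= 134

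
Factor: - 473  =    -  11^1*43^1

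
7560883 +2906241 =10467124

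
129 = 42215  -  42086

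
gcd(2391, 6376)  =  797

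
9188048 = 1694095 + 7493953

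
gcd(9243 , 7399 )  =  1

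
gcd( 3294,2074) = 122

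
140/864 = 35/216 = 0.16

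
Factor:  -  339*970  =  -2^1*3^1*5^1 * 97^1 * 113^1=- 328830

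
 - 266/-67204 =133/33602 = 0.00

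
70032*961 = 67300752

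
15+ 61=76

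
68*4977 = 338436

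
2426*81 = 196506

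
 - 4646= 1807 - 6453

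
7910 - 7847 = 63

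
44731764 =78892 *567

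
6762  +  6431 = 13193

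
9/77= 9/77 = 0.12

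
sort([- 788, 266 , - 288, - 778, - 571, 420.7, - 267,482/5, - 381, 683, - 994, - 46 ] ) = [-994, - 788 , - 778,  -  571, - 381,  -  288, - 267, - 46,482/5 , 266, 420.7, 683 ]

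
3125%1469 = 187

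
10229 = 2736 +7493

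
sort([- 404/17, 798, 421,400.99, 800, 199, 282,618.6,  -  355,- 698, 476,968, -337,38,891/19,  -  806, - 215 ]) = [ - 806,- 698, - 355, - 337, - 215, - 404/17, 38, 891/19,199,282,400.99,  421, 476,618.6,  798, 800, 968]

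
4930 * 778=3835540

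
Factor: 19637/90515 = 5^( - 1 )*43^( - 1)*  73^1*269^1* 421^(-1)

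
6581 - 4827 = 1754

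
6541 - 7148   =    -  607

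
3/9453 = 1/3151 = 0.00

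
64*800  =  51200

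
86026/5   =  86026/5  =  17205.20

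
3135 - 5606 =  - 2471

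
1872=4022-2150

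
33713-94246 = -60533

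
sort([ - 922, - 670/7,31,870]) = [ - 922, - 670/7,31,870]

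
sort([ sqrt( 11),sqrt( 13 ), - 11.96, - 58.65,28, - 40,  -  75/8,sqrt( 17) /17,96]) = [- 58.65, - 40, - 11.96,-75/8,sqrt( 17 )/17, sqrt ( 11 ),sqrt( 13 ), 28, 96]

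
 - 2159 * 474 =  - 1023366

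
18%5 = 3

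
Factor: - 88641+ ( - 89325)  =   -177966 = - 2^1*3^2*9887^1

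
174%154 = 20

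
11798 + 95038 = 106836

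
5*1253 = 6265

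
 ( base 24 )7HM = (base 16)116e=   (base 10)4462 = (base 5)120322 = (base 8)10556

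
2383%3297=2383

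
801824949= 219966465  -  - 581858484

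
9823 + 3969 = 13792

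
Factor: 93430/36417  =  2^1 * 3^( - 1)*5^1*61^ ( - 1 )*199^( - 1 )*9343^1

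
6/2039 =6/2039 = 0.00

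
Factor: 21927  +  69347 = 2^1*47^1*971^1 = 91274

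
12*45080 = 540960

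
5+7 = 12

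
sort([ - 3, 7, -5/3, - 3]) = [ - 3, - 3,-5/3 , 7 ]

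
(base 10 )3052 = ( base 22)66G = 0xBEC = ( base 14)1180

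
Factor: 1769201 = 7^1*31^2 * 263^1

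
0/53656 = 0= 0.00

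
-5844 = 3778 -9622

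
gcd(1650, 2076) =6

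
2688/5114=1344/2557 = 0.53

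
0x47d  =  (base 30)189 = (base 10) 1149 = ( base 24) 1NL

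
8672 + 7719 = 16391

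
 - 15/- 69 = 5/23 = 0.22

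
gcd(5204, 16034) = 2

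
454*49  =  22246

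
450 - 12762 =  - 12312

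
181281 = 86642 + 94639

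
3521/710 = 4 + 681/710 = 4.96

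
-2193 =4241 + -6434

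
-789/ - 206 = 3 + 171/206 = 3.83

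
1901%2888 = 1901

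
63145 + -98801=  - 35656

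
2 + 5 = 7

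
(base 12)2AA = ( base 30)ds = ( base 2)110100010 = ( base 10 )418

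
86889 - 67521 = 19368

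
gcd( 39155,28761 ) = 1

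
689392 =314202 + 375190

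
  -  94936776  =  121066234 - 216003010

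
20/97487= 20/97487=0.00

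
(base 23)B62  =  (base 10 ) 5959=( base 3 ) 22011201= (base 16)1747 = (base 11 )4528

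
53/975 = 53/975  =  0.05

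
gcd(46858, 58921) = 1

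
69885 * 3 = 209655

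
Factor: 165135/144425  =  303/265 = 3^1 *5^( - 1 )* 53^(-1 )*101^1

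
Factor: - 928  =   - 2^5*29^1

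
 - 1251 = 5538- 6789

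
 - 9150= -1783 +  - 7367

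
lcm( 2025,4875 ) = 131625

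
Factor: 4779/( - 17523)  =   - 3^1*11^(  -  1 ) = - 3/11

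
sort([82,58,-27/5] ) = [ - 27/5,58, 82] 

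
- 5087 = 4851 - 9938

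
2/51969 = 2/51969 = 0.00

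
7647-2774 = 4873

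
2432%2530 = 2432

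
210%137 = 73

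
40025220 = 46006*870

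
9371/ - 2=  - 4686 + 1/2 = - 4685.50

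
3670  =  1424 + 2246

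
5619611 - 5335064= 284547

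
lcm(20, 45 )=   180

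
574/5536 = 287/2768 = 0.10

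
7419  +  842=8261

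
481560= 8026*60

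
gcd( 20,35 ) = 5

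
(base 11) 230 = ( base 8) 423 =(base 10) 275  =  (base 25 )B0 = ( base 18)f5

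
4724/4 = 1181 = 1181.00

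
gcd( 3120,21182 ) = 2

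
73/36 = 73/36 =2.03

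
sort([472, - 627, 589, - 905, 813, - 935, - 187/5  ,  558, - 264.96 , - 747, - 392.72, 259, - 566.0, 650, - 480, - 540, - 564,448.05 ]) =[ - 935, - 905, - 747, - 627, - 566.0, - 564, - 540,-480 ,-392.72, - 264.96, - 187/5, 259,448.05,472,  558,589,  650 , 813 ]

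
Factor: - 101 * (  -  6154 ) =2^1*17^1*101^1 * 181^1=621554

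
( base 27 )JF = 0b1000010000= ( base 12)380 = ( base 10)528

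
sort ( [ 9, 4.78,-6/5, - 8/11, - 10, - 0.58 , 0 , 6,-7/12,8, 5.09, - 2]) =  [ - 10,-2, - 6/5, - 8/11 , - 7/12, - 0.58, 0,4.78,5.09, 6 , 8 , 9] 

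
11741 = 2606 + 9135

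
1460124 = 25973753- 24513629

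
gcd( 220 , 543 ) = 1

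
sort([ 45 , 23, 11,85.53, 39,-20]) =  [ - 20, 11, 23,39, 45,85.53]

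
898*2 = 1796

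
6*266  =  1596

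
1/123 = 1/123 = 0.01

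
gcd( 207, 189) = 9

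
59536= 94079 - 34543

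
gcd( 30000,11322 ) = 6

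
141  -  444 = -303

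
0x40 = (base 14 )48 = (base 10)64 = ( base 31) 22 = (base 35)1T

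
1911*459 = 877149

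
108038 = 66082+41956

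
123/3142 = 123/3142 = 0.04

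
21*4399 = 92379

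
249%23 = 19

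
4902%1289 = 1035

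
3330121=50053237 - 46723116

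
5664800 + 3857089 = 9521889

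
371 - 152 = 219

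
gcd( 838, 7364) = 2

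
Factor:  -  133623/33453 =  - 3^(-1)*7^1*59^( - 1) * 101^1 = - 707/177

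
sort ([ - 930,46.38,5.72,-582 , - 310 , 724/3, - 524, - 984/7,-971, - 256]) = [ - 971, - 930 ,-582, - 524,-310, - 256, - 984/7 , 5.72, 46.38,724/3] 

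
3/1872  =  1/624 =0.00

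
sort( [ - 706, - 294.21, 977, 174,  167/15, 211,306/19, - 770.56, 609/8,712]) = [-770.56, - 706,  -  294.21,167/15, 306/19,  609/8,174 , 211, 712,  977]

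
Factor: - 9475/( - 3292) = 2^( - 2 )*5^2*379^1*823^( - 1)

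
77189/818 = 94 + 297/818 = 94.36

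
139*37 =5143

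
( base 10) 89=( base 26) 3b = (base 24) 3h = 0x59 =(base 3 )10022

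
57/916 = 57/916 = 0.06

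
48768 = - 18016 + 66784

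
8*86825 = 694600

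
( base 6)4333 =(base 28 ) 17D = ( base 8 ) 1741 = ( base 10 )993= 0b1111100001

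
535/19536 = 535/19536 = 0.03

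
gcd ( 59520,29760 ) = 29760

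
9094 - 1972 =7122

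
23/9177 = 1/399= 0.00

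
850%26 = 18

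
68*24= 1632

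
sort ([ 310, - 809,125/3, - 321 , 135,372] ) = [ - 809, - 321,125/3, 135,310, 372]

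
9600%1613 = 1535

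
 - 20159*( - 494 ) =9958546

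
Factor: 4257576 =2^3*3^3*23^1*857^1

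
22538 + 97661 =120199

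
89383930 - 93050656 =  - 3666726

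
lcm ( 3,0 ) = 0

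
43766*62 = 2713492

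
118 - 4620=-4502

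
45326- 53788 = - 8462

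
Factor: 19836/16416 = 2^( - 3)*3^( - 1 )*29^1 = 29/24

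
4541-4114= 427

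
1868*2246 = 4195528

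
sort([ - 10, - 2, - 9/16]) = [-10, - 2  , - 9/16 ] 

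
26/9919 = 2/763 = 0.00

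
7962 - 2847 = 5115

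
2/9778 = 1/4889  =  0.00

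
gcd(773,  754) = 1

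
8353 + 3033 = 11386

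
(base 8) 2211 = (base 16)489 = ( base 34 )105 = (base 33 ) 126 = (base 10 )1161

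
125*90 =11250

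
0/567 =0 = 0.00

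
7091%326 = 245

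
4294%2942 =1352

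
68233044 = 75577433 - 7344389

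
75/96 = 25/32 = 0.78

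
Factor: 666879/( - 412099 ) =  - 3^1 * 222293^1 *412099^(  -  1)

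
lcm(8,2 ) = 8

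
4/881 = 4/881 = 0.00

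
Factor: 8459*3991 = 11^1*13^1 * 307^1*769^1 = 33759869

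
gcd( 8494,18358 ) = 274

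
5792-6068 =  - 276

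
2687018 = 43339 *62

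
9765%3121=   402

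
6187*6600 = 40834200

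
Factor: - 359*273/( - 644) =14001/92 = 2^(-2)*3^1*13^1*23^(  -  1)*359^1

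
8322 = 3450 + 4872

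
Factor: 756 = 2^2*3^3 * 7^1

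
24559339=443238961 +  - 418679622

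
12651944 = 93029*136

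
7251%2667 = 1917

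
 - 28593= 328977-357570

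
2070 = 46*45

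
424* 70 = 29680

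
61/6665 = 61/6665 = 0.01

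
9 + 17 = 26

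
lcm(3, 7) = 21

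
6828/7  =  975  +  3/7 = 975.43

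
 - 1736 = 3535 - 5271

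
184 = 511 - 327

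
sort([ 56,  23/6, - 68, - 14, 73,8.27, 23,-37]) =[ - 68 , - 37,-14,23/6, 8.27 , 23 , 56,73] 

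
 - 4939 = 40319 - 45258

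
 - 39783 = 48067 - 87850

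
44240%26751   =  17489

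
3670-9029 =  -5359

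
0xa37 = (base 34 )28v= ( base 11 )1A68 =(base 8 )5067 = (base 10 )2615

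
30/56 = 15/28 = 0.54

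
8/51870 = 4/25935 = 0.00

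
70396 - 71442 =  - 1046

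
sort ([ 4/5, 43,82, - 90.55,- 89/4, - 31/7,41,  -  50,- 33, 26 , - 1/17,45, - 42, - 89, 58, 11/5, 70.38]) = [ -90.55, - 89, - 50, - 42,  -  33, - 89/4, - 31/7, -1/17, 4/5,  11/5, 26, 41, 43, 45,58, 70.38, 82 ] 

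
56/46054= 28/23027=0.00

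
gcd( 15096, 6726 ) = 6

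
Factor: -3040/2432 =  -  5/4 = -2^( - 2)*5^1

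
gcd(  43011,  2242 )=59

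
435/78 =5+15/26= 5.58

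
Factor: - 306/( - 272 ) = 9/8 = 2^(  -  3 )*3^2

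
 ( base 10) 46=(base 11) 42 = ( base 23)20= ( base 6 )114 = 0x2E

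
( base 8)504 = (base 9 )400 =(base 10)324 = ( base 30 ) ao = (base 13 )1bc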